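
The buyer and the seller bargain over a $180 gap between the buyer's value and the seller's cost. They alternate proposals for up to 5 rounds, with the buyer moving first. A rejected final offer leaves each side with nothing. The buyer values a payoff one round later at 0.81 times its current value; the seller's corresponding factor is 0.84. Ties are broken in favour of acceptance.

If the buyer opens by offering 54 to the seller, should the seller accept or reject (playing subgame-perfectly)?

Round 5 (the buyer proposes): the seller will accept anything ≥ 0, so the buyer offers 0 and keeps 180.
Round 4 (the seller proposes): the buyer can get 180 next round, worth 0.81 × 180 = 145.8 now, so the seller offers 145.8, keeping 34.2.
Round 3 (the buyer proposes): the seller can get 34.2 next round, worth 0.84 × 34.2 = 28.728 now; the buyer offers that and keeps 151.272.
Round 2 (the seller proposes): the buyer can get 151.272 next round, worth 0.81 × 151.272 = 122.53032 now, so the seller offers 122.53032, keeping 57.46968.
So by rejecting in round 1, the seller gets 57.46968 next round, worth 0.84 × 57.46968 = 48.2745312 now.
Offer 54 ≥ 48.2745312, so the seller accepts.

Accept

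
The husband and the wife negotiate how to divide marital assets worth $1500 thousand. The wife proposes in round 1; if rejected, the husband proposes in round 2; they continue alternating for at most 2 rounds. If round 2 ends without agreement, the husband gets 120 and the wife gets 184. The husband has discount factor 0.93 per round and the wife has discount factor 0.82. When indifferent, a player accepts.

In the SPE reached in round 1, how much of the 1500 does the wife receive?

Round 2 (the husband proposes): the wife gets 184 if talks fail, so the husband offers 184 and keeps 1316.
Round 1 (the wife proposes): the husband can get 1316 next round, worth 0.93 × 1316 = 1223.88 now. The wife offers 1223.88 and keeps 1500 − 1223.88 = 276.12.

276.12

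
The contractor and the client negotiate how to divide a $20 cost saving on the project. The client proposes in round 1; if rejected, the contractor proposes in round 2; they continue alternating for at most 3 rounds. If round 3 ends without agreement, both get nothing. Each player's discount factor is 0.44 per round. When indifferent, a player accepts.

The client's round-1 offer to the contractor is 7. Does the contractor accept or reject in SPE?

Accept

Work out the contractor's continuation value if the offer is rejected.
Round 3 (the client proposes): rejection yields 0 for the contractor; the client offers 0 and keeps 20.
Round 2 (the contractor proposes): the client can get 20 next round, worth 0.44 × 20 = 8.8 now, so the contractor offers 8.8, keeping 11.2.
So by rejecting in round 1, the contractor gets 11.2 next round, worth 0.44 × 11.2 = 4.928 now.
Offer 7 ≥ 4.928, so the contractor accepts.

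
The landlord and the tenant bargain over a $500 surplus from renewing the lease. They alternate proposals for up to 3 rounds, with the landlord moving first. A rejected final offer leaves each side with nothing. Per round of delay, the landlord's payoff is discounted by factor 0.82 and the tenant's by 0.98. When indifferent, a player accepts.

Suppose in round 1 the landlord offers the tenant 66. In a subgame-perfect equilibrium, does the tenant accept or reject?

Round 3 (the landlord proposes): rejection yields 0 for the tenant; the landlord offers 0 and keeps 500.
Round 2 (the tenant proposes): the landlord can get 500 next round, worth 0.82 × 500 = 410 now, so the tenant offers 410, keeping 90.
So by rejecting in round 1, the tenant gets 90 next round, worth 0.98 × 90 = 88.2 now.
Offer 66 < 88.2, so the tenant rejects.

Reject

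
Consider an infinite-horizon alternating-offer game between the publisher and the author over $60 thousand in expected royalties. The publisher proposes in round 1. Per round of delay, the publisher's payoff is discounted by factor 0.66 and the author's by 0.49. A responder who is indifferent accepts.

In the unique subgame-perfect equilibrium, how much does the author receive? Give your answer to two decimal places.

14.77

In a stationary SPE each proposer offers the other exactly their discounted continuation value.
If the publisher keeps x when proposing and the author keeps y when proposing, then x = 60 − 0.49y and y = 60 − 0.66x.
Solving: x = 60(1 − 0.49) / (1 − 0.66·0.49) = 30.6 / 0.6766 ≈ 45.2261.
The author gets 60 − 45.2261 ≈ 14.7739.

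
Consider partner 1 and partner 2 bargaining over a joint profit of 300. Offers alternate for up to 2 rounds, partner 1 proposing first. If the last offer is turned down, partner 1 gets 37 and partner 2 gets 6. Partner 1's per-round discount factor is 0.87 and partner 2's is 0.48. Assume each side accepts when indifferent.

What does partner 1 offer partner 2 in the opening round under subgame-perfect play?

Round 2 (partner 2 proposes): partner 1 gets 37 if talks fail, so partner 2 offers 37 and keeps 263.
Round 1 (partner 1 proposes): partner 2 can get 263 next round, worth 0.48 × 263 = 126.24 now. Partner 1 offers 126.24 and keeps 300 − 126.24 = 173.76.

126.24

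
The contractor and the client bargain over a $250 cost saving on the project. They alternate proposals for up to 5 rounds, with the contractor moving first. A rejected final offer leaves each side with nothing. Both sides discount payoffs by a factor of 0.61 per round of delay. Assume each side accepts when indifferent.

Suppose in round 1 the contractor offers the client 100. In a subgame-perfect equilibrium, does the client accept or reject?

Work out the client's continuation value if the offer is rejected.
Round 5 (the contractor proposes): rejection yields 0 for the client; the contractor offers 0 and keeps 250.
Round 4 (the client proposes): the contractor can get 250 next round, worth 0.61 × 250 = 152.5 now, so the client offers 152.5, keeping 97.5.
Round 3 (the contractor proposes): the client can get 97.5 next round, worth 0.61 × 97.5 = 59.475 now. The contractor offers 59.475 and keeps 250 − 59.475 = 190.525.
Round 2 (the client proposes): the contractor can get 190.525 next round, worth 0.61 × 190.525 = 116.22025 now. The client offers 116.22025 and keeps 250 − 116.22025 = 133.77975.
So by rejecting in round 1, the client gets 133.77975 next round, worth 0.61 × 133.77975 = 81.6056475 now.
Offer 100 ≥ 81.6056475, so the client accepts.

Accept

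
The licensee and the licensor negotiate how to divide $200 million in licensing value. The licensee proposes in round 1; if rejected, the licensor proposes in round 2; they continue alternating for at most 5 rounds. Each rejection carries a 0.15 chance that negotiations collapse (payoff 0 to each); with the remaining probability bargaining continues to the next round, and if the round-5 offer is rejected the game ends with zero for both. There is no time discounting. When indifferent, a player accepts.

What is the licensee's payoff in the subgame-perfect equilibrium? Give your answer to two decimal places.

156.08

Round 5 (the licensee proposes): the licensor will accept anything ≥ 0, so the licensee offers 0 and keeps 200.
Round 4 (the licensor proposes): rejecting gives the licensee an expected 0.85 × 200 = 170, so the licensor offers 170, keeping 30.
Round 3 (the licensee proposes): rejecting gives the licensor an expected 0.85 × 30 = 25.5, so the licensee offers 25.5, keeping 174.5.
Round 2 (the licensor proposes): rejecting gives the licensee an expected 0.85 × 174.5 = 148.325. The licensor offers 148.325 and keeps 200 − 148.325 = 51.675.
Round 1 (the licensee proposes): rejecting gives the licensor an expected 0.85 × 51.675 = 43.92375; the licensee offers that and keeps 156.07625.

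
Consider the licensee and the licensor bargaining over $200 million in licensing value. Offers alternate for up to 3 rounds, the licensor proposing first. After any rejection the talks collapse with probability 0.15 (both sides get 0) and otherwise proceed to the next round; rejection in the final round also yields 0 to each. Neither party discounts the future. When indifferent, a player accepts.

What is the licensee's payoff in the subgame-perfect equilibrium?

25.5

Round 3 (the licensor proposes): rejection yields 0 for the licensee; the licensor offers 0 and keeps 200.
Round 2 (the licensee proposes): rejecting gives the licensor an expected 0.85 × 200 = 170. The licensee offers 170 and keeps 200 − 170 = 30.
Round 1 (the licensor proposes): rejecting gives the licensee an expected 0.85 × 30 = 25.5. The licensor offers 25.5 and keeps 200 − 25.5 = 174.5.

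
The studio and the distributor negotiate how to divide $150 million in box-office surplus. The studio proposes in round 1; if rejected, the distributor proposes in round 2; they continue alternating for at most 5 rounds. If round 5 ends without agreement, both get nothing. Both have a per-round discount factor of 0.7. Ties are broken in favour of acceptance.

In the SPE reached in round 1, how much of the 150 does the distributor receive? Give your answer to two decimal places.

46.94

Work backward from the last round.
Round 5 (the studio proposes): the distributor will accept anything ≥ 0, so the studio offers 0 and keeps 150.
Round 4 (the distributor proposes): the studio can get 150 next round, worth 0.7 × 150 = 105 now; the distributor offers that and keeps 45.
Round 3 (the studio proposes): the distributor can get 45 next round, worth 0.7 × 45 = 31.5 now. The studio offers 31.5 and keeps 150 − 31.5 = 118.5.
Round 2 (the distributor proposes): the studio can get 118.5 next round, worth 0.7 × 118.5 = 82.95 now, so the distributor offers 82.95, keeping 67.05.
Round 1 (the studio proposes): the distributor can get 67.05 next round, worth 0.7 × 67.05 = 46.935 now. The studio offers 46.935 and keeps 150 − 46.935 = 103.065.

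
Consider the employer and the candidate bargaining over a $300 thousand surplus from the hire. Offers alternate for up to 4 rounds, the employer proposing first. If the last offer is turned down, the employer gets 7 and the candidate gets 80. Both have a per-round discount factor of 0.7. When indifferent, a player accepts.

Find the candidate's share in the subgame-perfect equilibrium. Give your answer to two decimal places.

163.50

Round 4 (the candidate proposes): the employer gets 7 if talks fail, so the candidate offers 7 and keeps 293.
Round 3 (the employer proposes): the candidate can get 293 next round, worth 0.7 × 293 = 205.1 now, so the employer offers 205.1, keeping 94.9.
Round 2 (the candidate proposes): the employer can get 94.9 next round, worth 0.7 × 94.9 = 66.43 now, so the candidate offers 66.43, keeping 233.57.
Round 1 (the employer proposes): the candidate can get 233.57 next round, worth 0.7 × 233.57 = 163.499 now. The employer offers 163.499 and keeps 300 − 163.499 = 136.501.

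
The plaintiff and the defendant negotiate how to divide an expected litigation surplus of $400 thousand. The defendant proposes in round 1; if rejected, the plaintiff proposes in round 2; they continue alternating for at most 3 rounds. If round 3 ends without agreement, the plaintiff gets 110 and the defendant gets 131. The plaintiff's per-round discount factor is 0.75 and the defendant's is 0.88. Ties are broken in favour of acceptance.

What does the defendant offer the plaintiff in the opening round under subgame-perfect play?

Solve by backward induction from round 3.
Round 3 (the defendant proposes): the plaintiff gets 110 if talks fail, so the defendant offers 110 and keeps 290.
Round 2 (the plaintiff proposes): the defendant can get 290 next round, worth 0.88 × 290 = 255.2 now. The plaintiff offers 255.2 and keeps 400 − 255.2 = 144.8.
Round 1 (the defendant proposes): the plaintiff can get 144.8 next round, worth 0.75 × 144.8 = 108.6 now; the defendant offers that and keeps 291.4.

108.6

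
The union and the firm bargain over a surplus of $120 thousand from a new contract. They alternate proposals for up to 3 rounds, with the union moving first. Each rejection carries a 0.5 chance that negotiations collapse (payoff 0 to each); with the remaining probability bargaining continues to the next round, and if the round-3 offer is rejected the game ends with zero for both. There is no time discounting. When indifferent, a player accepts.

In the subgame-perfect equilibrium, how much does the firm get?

Round 3 (the union proposes): rejection yields 0 for the firm; the union offers 0 and keeps 120.
Round 2 (the firm proposes): rejecting gives the union an expected 0.5 × 120 = 60. The firm offers 60 and keeps 120 − 60 = 60.
Round 1 (the union proposes): rejecting gives the firm an expected 0.5 × 60 = 30, so the union offers 30, keeping 90.

30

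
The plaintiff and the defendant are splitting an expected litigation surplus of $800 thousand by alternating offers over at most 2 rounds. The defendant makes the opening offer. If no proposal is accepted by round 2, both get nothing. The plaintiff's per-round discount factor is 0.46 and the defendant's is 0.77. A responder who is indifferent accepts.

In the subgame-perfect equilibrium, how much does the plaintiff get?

Round 2 (the plaintiff proposes): the defendant will accept anything ≥ 0, so the plaintiff offers 0 and keeps 800.
Round 1 (the defendant proposes): the plaintiff can get 800 next round, worth 0.46 × 800 = 368 now; the defendant offers that and keeps 432.

368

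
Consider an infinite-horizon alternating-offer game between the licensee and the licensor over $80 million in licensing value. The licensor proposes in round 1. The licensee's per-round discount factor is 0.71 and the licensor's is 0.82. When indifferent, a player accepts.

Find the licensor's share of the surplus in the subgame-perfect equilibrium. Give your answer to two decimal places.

55.53

Let x be the licensor's share when the licensor proposes and y be the licensee's share when the licensee proposes.
The licensee accepts iff offered ≥ 0.71·y, so x = 80 − 0.71y. Symmetrically y = 80 − 0.82x.
Substituting: x = 80 − 0.71(80 − 0.82x), giving x(1 − 0.82·0.71) = 80(1 − 0.71).
So x = 80 × 0.29 / 0.4178 ≈ 55.5290, and the licensee receives 80 − x ≈ 24.4710.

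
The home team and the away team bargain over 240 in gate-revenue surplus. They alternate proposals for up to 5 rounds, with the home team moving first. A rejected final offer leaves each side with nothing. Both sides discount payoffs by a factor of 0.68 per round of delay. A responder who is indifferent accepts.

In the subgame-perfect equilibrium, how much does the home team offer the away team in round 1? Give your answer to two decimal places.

76.37

Round 5 (the home team proposes): the away team will accept anything ≥ 0, so the home team offers 0 and keeps 240.
Round 4 (the away team proposes): the home team can get 240 next round, worth 0.68 × 240 = 163.2 now. The away team offers 163.2 and keeps 240 − 163.2 = 76.8.
Round 3 (the home team proposes): the away team can get 76.8 next round, worth 0.68 × 76.8 = 52.224 now; the home team offers that and keeps 187.776.
Round 2 (the away team proposes): the home team can get 187.776 next round, worth 0.68 × 187.776 = 127.68768 now; the away team offers that and keeps 112.31232.
Round 1 (the home team proposes): the away team can get 112.31232 next round, worth 0.68 × 112.31232 = 76.3723776 now; the home team offers that and keeps 163.6276224.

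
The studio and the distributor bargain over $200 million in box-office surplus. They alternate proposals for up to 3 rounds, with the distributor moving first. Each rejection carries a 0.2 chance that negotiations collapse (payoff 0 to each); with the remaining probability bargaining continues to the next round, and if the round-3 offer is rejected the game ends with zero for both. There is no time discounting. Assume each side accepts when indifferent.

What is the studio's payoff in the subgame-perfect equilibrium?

32

By backward induction:
Round 3 (the distributor proposes): the studio will accept anything ≥ 0, so the distributor offers 0 and keeps 200.
Round 2 (the studio proposes): rejecting gives the distributor an expected 0.8 × 200 = 160; the studio offers that and keeps 40.
Round 1 (the distributor proposes): rejecting gives the studio an expected 0.8 × 40 = 32; the distributor offers that and keeps 168.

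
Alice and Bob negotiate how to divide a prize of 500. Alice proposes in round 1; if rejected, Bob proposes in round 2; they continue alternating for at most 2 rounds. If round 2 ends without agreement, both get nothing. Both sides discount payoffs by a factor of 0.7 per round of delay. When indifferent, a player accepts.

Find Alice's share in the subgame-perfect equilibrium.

Work backward from the last round.
Round 2 (Bob proposes): Alice will accept anything ≥ 0, so Bob offers 0 and keeps 500.
Round 1 (Alice proposes): Bob can get 500 next round, worth 0.7 × 500 = 350 now, so Alice offers 350, keeping 150.

150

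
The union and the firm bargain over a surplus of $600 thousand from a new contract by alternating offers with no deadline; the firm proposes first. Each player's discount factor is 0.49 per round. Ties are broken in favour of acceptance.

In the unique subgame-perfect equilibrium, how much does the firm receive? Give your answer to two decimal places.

402.68

Let x be the firm's share when the firm proposes and y be the union's share when the union proposes.
The union accepts iff offered ≥ 0.49·y, so x = 600 − 0.49y. Symmetrically y = 600 − 0.49x.
Substituting: x = 600 − 0.49(600 − 0.49x), giving x(1 − 0.49·0.49) = 600(1 − 0.49).
So x = 600 × 0.51 / 0.7599 ≈ 402.6846, and the union receives 600 − x ≈ 197.3154.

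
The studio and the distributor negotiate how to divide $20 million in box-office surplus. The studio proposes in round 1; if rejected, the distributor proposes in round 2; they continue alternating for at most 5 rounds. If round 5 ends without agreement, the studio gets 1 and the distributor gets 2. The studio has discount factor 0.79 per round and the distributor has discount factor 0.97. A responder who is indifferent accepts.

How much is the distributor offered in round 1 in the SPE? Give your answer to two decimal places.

Round 5 (the studio proposes): the distributor gets 2 if talks fail, so the studio offers 2 and keeps 18.
Round 4 (the distributor proposes): the studio can get 18 next round, worth 0.79 × 18 = 14.22 now, so the distributor offers 14.22, keeping 5.78.
Round 3 (the studio proposes): the distributor can get 5.78 next round, worth 0.97 × 5.78 = 5.6066 now. The studio offers 5.6066 and keeps 20 − 5.6066 = 14.3934.
Round 2 (the distributor proposes): the studio can get 14.3934 next round, worth 0.79 × 14.3934 = 11.370786 now. The distributor offers 11.370786 and keeps 20 − 11.370786 = 8.629214.
Round 1 (the studio proposes): the distributor can get 8.629214 next round, worth 0.97 × 8.629214 = 8.37033758 now; the studio offers that and keeps 11.62966242.

8.37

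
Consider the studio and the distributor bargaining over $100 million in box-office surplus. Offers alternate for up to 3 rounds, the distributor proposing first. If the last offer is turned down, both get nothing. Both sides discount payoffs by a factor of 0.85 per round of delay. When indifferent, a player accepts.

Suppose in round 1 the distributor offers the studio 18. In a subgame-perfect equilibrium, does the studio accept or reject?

Accept

Round 3 (the distributor proposes): the studio will accept anything ≥ 0, so the distributor offers 0 and keeps 100.
Round 2 (the studio proposes): the distributor can get 100 next round, worth 0.85 × 100 = 85 now; the studio offers that and keeps 15.
So by rejecting in round 1, the studio gets 15 next round, worth 0.85 × 15 = 12.75 now.
Offer 18 ≥ 12.75, so the studio accepts.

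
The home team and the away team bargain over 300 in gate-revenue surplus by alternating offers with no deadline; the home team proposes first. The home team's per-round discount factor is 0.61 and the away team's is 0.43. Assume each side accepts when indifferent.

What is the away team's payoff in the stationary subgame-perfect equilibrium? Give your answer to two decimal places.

When the home team proposes, the away team accepts any offer worth at least 0.43 times what the away team would get by proposing next round; and vice versa.
This gives x = 300 − 0.43y and y = 300 − 0.61x, where x and y are each side's share when it proposes.
Hence (1 − 0.43·0.61)x = 300(1 − 0.43), i.e. 0.7377·x = 171.
x ≈ 231.8015; the away team's share is 300 − x ≈ 68.1985.

68.20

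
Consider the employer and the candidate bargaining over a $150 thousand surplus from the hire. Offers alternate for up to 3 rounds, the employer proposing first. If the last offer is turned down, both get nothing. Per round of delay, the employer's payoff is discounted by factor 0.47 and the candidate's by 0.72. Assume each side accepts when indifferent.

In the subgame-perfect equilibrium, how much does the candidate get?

57.24

Round 3 (the employer proposes): the candidate will accept anything ≥ 0, so the employer offers 0 and keeps 150.
Round 2 (the candidate proposes): the employer can get 150 next round, worth 0.47 × 150 = 70.5 now, so the candidate offers 70.5, keeping 79.5.
Round 1 (the employer proposes): the candidate can get 79.5 next round, worth 0.72 × 79.5 = 57.24 now; the employer offers that and keeps 92.76.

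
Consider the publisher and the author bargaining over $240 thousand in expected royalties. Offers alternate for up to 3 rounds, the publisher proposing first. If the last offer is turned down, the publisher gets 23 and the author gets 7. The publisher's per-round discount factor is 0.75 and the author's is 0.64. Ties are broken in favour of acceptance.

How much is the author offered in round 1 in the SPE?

Round 3 (the publisher proposes): the author gets 7 if talks fail, so the publisher offers 7 and keeps 233.
Round 2 (the author proposes): the publisher can get 233 next round, worth 0.75 × 233 = 174.75 now. The author offers 174.75 and keeps 240 − 174.75 = 65.25.
Round 1 (the publisher proposes): the author can get 65.25 next round, worth 0.64 × 65.25 = 41.76 now, so the publisher offers 41.76, keeping 198.24.

41.76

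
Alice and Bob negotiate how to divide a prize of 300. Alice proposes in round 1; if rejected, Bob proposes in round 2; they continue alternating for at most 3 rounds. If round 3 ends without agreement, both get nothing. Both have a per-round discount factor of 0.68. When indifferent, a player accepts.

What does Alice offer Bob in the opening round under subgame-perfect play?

Round 3 (Alice proposes): Bob will accept anything ≥ 0, so Alice offers 0 and keeps 300.
Round 2 (Bob proposes): Alice can get 300 next round, worth 0.68 × 300 = 204 now, so Bob offers 204, keeping 96.
Round 1 (Alice proposes): Bob can get 96 next round, worth 0.68 × 96 = 65.28 now. Alice offers 65.28 and keeps 300 − 65.28 = 234.72.

65.28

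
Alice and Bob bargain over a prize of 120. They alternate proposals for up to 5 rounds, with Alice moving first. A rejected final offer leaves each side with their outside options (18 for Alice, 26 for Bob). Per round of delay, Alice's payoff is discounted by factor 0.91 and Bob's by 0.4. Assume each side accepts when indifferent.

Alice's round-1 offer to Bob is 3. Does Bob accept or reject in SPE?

Reject

Round 5 (Alice proposes): Bob gets 26 if talks fail, so Alice offers 26 and keeps 94.
Round 4 (Bob proposes): Alice can get 94 next round, worth 0.91 × 94 = 85.54 now; Bob offers that and keeps 34.46.
Round 3 (Alice proposes): Bob can get 34.46 next round, worth 0.4 × 34.46 = 13.784 now; Alice offers that and keeps 106.216.
Round 2 (Bob proposes): Alice can get 106.216 next round, worth 0.91 × 106.216 = 96.65656 now; Bob offers that and keeps 23.34344.
So by rejecting in round 1, Bob gets 23.34344 next round, worth 0.4 × 23.34344 = 9.337376 now.
Offer 3 < 9.337376, so Bob rejects.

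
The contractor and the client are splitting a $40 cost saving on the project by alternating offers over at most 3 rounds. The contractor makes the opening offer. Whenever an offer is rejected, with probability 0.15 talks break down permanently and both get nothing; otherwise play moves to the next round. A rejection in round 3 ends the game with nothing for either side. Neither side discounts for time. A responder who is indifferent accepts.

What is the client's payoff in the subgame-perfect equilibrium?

5.1

By backward induction:
Round 3 (the contractor proposes): the client will accept anything ≥ 0, so the contractor offers 0 and keeps 40.
Round 2 (the client proposes): rejecting gives the contractor an expected 0.85 × 40 = 34. The client offers 34 and keeps 40 − 34 = 6.
Round 1 (the contractor proposes): rejecting gives the client an expected 0.85 × 6 = 5.1, so the contractor offers 5.1, keeping 34.9.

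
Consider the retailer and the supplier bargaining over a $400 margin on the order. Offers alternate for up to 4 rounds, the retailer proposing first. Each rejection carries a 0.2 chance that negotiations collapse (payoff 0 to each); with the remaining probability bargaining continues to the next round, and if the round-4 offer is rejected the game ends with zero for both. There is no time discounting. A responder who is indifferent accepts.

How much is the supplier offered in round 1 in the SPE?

268.8

By backward induction:
Round 4 (the supplier proposes): the retailer will accept anything ≥ 0, so the supplier offers 0 and keeps 400.
Round 3 (the retailer proposes): rejecting gives the supplier an expected 0.8 × 400 = 320. The retailer offers 320 and keeps 400 − 320 = 80.
Round 2 (the supplier proposes): rejecting gives the retailer an expected 0.8 × 80 = 64. The supplier offers 64 and keeps 400 − 64 = 336.
Round 1 (the retailer proposes): rejecting gives the supplier an expected 0.8 × 336 = 268.8. The retailer offers 268.8 and keeps 400 − 268.8 = 131.2.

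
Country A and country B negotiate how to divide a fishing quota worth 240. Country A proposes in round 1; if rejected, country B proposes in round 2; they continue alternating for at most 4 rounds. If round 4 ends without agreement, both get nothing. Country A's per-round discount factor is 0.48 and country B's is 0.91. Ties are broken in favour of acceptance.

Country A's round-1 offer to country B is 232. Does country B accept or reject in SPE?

Round 4 (country B proposes): rejection yields 0 for country A; country B offers 0 and keeps 240.
Round 3 (country A proposes): country B can get 240 next round, worth 0.91 × 240 = 218.4 now, so country A offers 218.4, keeping 21.6.
Round 2 (country B proposes): country A can get 21.6 next round, worth 0.48 × 21.6 = 10.368 now, so country B offers 10.368, keeping 229.632.
So by rejecting in round 1, country B gets 229.632 next round, worth 0.91 × 229.632 = 208.96512 now.
Offer 232 ≥ 208.96512, so country B accepts.

Accept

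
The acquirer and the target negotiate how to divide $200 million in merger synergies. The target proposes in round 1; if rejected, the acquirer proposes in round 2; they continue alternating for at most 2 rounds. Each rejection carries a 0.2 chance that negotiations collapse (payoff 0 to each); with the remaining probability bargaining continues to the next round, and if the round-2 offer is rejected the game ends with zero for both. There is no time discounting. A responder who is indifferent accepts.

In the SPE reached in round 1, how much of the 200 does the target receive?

Round 2 (the acquirer proposes): rejection yields 0 for the target; the acquirer offers 0 and keeps 200.
Round 1 (the target proposes): rejecting gives the acquirer an expected 0.8 × 200 = 160; the target offers that and keeps 40.

40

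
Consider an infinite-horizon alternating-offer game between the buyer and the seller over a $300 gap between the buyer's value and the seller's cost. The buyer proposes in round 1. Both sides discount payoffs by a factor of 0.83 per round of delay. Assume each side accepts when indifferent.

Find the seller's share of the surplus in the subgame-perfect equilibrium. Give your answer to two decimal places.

136.07

When the buyer proposes, the seller accepts any offer worth at least 0.83 times what the seller would get by proposing next round; and vice versa.
This gives x = 300 − 0.83y and y = 300 − 0.83x, where x and y are each side's share when it proposes.
Hence (1 − 0.83·0.83)x = 300(1 − 0.83), i.e. 0.3111·x = 51.
x ≈ 163.9344; the seller's share is 300 − x ≈ 136.0656.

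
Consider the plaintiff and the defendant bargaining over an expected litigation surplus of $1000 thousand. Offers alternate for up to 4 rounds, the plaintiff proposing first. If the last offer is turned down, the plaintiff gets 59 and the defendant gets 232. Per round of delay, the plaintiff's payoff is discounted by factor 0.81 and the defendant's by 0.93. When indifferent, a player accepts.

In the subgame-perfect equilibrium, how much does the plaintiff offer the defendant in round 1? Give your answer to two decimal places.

835.94

Solve by backward induction from round 4.
Round 4 (the defendant proposes): the plaintiff gets 59 if talks fail, so the defendant offers 59 and keeps 941.
Round 3 (the plaintiff proposes): the defendant can get 941 next round, worth 0.93 × 941 = 875.13 now. The plaintiff offers 875.13 and keeps 1000 − 875.13 = 124.87.
Round 2 (the defendant proposes): the plaintiff can get 124.87 next round, worth 0.81 × 124.87 = 101.1447 now; the defendant offers that and keeps 898.8553.
Round 1 (the plaintiff proposes): the defendant can get 898.8553 next round, worth 0.93 × 898.8553 = 835.935429 now, so the plaintiff offers 835.935429, keeping 164.064571.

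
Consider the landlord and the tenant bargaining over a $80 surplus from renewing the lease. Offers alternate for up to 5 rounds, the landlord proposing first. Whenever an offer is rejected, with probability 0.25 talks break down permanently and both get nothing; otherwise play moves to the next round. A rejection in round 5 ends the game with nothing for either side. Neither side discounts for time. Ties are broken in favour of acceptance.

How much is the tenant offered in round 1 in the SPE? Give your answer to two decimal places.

23.44

By backward induction:
Round 5 (the landlord proposes): the tenant will accept anything ≥ 0, so the landlord offers 0 and keeps 80.
Round 4 (the tenant proposes): rejecting gives the landlord an expected 0.75 × 80 = 60, so the tenant offers 60, keeping 20.
Round 3 (the landlord proposes): rejecting gives the tenant an expected 0.75 × 20 = 15. The landlord offers 15 and keeps 80 − 15 = 65.
Round 2 (the tenant proposes): rejecting gives the landlord an expected 0.75 × 65 = 48.75. The tenant offers 48.75 and keeps 80 − 48.75 = 31.25.
Round 1 (the landlord proposes): rejecting gives the tenant an expected 0.75 × 31.25 = 23.4375; the landlord offers that and keeps 56.5625.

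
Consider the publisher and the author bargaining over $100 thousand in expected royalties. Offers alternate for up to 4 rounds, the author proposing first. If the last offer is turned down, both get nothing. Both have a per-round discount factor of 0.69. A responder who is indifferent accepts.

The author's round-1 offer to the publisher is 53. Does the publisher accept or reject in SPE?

Work out the publisher's continuation value if the offer is rejected.
Round 4 (the publisher proposes): rejection yields 0 for the author; the publisher offers 0 and keeps 100.
Round 3 (the author proposes): the publisher can get 100 next round, worth 0.69 × 100 = 69 now; the author offers that and keeps 31.
Round 2 (the publisher proposes): the author can get 31 next round, worth 0.69 × 31 = 21.39 now. The publisher offers 21.39 and keeps 100 − 21.39 = 78.61.
So by rejecting in round 1, the publisher gets 78.61 next round, worth 0.69 × 78.61 = 54.2409 now.
Offer 53 < 54.2409, so the publisher rejects.

Reject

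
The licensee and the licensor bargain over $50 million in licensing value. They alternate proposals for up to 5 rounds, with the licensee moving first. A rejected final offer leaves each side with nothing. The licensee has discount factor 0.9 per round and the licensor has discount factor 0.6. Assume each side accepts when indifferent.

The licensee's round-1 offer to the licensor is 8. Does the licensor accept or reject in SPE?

Accept

Round 5 (the licensee proposes): rejection yields 0 for the licensor; the licensee offers 0 and keeps 50.
Round 4 (the licensor proposes): the licensee can get 50 next round, worth 0.9 × 50 = 45 now. The licensor offers 45 and keeps 50 − 45 = 5.
Round 3 (the licensee proposes): the licensor can get 5 next round, worth 0.6 × 5 = 3 now. The licensee offers 3 and keeps 50 − 3 = 47.
Round 2 (the licensor proposes): the licensee can get 47 next round, worth 0.9 × 47 = 42.3 now, so the licensor offers 42.3, keeping 7.7.
So by rejecting in round 1, the licensor gets 7.7 next round, worth 0.6 × 7.7 = 4.62 now.
Offer 8 ≥ 4.62, so the licensor accepts.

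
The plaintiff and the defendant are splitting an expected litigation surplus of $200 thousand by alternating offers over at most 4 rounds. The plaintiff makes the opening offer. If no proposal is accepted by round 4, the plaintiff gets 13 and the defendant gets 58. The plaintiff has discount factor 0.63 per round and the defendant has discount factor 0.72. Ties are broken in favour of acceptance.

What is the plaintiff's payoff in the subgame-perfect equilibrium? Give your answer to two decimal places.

85.65

Solve by backward induction from round 4.
Round 4 (the defendant proposes): the plaintiff gets 13 if talks fail, so the defendant offers 13 and keeps 187.
Round 3 (the plaintiff proposes): the defendant can get 187 next round, worth 0.72 × 187 = 134.64 now. The plaintiff offers 134.64 and keeps 200 − 134.64 = 65.36.
Round 2 (the defendant proposes): the plaintiff can get 65.36 next round, worth 0.63 × 65.36 = 41.1768 now. The defendant offers 41.1768 and keeps 200 − 41.1768 = 158.8232.
Round 1 (the plaintiff proposes): the defendant can get 158.8232 next round, worth 0.72 × 158.8232 = 114.352704 now, so the plaintiff offers 114.352704, keeping 85.647296.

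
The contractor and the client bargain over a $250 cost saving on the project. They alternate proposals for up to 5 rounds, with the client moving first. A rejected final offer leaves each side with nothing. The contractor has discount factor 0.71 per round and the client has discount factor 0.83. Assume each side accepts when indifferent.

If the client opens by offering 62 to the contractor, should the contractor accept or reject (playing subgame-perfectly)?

Accept

Round 5 (the client proposes): the contractor will accept anything ≥ 0, so the client offers 0 and keeps 250.
Round 4 (the contractor proposes): the client can get 250 next round, worth 0.83 × 250 = 207.5 now. The contractor offers 207.5 and keeps 250 − 207.5 = 42.5.
Round 3 (the client proposes): the contractor can get 42.5 next round, worth 0.71 × 42.5 = 30.175 now, so the client offers 30.175, keeping 219.825.
Round 2 (the contractor proposes): the client can get 219.825 next round, worth 0.83 × 219.825 = 182.45475 now; the contractor offers that and keeps 67.54525.
So by rejecting in round 1, the contractor gets 67.54525 next round, worth 0.71 × 67.54525 = 47.9571275 now.
Offer 62 ≥ 47.9571275, so the contractor accepts.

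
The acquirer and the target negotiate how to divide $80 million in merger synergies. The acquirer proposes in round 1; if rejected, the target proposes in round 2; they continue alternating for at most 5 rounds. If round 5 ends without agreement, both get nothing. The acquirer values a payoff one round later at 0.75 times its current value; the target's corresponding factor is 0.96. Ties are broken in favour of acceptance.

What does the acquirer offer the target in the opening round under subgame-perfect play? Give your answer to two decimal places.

33.02

Round 5 (the acquirer proposes): rejection yields 0 for the target; the acquirer offers 0 and keeps 80.
Round 4 (the target proposes): the acquirer can get 80 next round, worth 0.75 × 80 = 60 now. The target offers 60 and keeps 80 − 60 = 20.
Round 3 (the acquirer proposes): the target can get 20 next round, worth 0.96 × 20 = 19.2 now, so the acquirer offers 19.2, keeping 60.8.
Round 2 (the target proposes): the acquirer can get 60.8 next round, worth 0.75 × 60.8 = 45.6 now; the target offers that and keeps 34.4.
Round 1 (the acquirer proposes): the target can get 34.4 next round, worth 0.96 × 34.4 = 33.024 now; the acquirer offers that and keeps 46.976.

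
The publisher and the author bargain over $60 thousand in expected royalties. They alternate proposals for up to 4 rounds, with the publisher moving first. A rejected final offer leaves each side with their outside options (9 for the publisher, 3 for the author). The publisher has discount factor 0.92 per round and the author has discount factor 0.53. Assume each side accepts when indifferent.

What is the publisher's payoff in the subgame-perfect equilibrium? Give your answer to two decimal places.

Round 4 (the author proposes): the publisher gets 9 if talks fail, so the author offers 9 and keeps 51.
Round 3 (the publisher proposes): the author can get 51 next round, worth 0.53 × 51 = 27.03 now; the publisher offers that and keeps 32.97.
Round 2 (the author proposes): the publisher can get 32.97 next round, worth 0.92 × 32.97 = 30.3324 now, so the author offers 30.3324, keeping 29.6676.
Round 1 (the publisher proposes): the author can get 29.6676 next round, worth 0.53 × 29.6676 = 15.723828 now. The publisher offers 15.723828 and keeps 60 − 15.723828 = 44.276172.

44.28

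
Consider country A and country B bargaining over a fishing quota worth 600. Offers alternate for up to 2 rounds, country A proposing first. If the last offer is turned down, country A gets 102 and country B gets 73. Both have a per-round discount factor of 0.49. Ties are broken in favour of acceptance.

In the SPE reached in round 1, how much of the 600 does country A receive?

355.98

By backward induction:
Round 2 (country B proposes): country A gets 102 if talks fail, so country B offers 102 and keeps 498.
Round 1 (country A proposes): country B can get 498 next round, worth 0.49 × 498 = 244.02 now, so country A offers 244.02, keeping 355.98.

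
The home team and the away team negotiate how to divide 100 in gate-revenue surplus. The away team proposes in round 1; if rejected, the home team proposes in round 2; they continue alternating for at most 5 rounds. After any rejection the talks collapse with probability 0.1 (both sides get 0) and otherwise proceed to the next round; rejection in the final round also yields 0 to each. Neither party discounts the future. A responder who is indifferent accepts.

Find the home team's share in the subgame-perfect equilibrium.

16.29

Round 5 (the away team proposes): rejection yields 0 for the home team; the away team offers 0 and keeps 100.
Round 4 (the home team proposes): rejecting gives the away team an expected 0.9 × 100 = 90. The home team offers 90 and keeps 100 − 90 = 10.
Round 3 (the away team proposes): rejecting gives the home team an expected 0.9 × 10 = 9. The away team offers 9 and keeps 100 − 9 = 91.
Round 2 (the home team proposes): rejecting gives the away team an expected 0.9 × 91 = 81.9. The home team offers 81.9 and keeps 100 − 81.9 = 18.1.
Round 1 (the away team proposes): rejecting gives the home team an expected 0.9 × 18.1 = 16.29. The away team offers 16.29 and keeps 100 − 16.29 = 83.71.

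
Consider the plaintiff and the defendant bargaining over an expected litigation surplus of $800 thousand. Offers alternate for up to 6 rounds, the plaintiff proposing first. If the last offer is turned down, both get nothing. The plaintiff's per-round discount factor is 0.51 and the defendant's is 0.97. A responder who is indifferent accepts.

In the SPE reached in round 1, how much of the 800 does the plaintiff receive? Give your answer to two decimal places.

Round 6 (the defendant proposes): the plaintiff will accept anything ≥ 0, so the defendant offers 0 and keeps 800.
Round 5 (the plaintiff proposes): the defendant can get 800 next round, worth 0.97 × 800 = 776 now. The plaintiff offers 776 and keeps 800 − 776 = 24.
Round 4 (the defendant proposes): the plaintiff can get 24 next round, worth 0.51 × 24 = 12.24 now; the defendant offers that and keeps 787.76.
Round 3 (the plaintiff proposes): the defendant can get 787.76 next round, worth 0.97 × 787.76 = 764.1272 now; the plaintiff offers that and keeps 35.8728.
Round 2 (the defendant proposes): the plaintiff can get 35.8728 next round, worth 0.51 × 35.8728 = 18.295128 now; the defendant offers that and keeps 781.704872.
Round 1 (the plaintiff proposes): the defendant can get 781.704872 next round, worth 0.97 × 781.704872 = 758.25372584 now, so the plaintiff offers 758.25372584, keeping 41.74627416.

41.75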